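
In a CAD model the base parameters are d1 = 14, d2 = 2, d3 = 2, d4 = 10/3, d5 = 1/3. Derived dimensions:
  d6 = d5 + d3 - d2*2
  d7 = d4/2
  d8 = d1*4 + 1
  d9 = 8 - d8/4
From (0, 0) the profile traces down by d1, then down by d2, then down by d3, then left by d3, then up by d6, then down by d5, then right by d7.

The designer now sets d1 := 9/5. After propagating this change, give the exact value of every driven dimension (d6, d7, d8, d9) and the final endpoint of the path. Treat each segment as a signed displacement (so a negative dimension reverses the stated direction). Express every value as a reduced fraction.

Apply edit: d1 := 9/5
  d6 = d5 + d3 - d2*2 = -5/3
  d7 = d4/2 = 5/3
  d8 = d1*4 + 1 = 41/5
  d9 = 8 - d8/4 = 119/20
Walk from origin (0, 0):
  seg 1: down by d1 = 9/5 → (0, -9/5)
  seg 2: down by d2 = 2 → (0, -19/5)
  seg 3: down by d3 = 2 → (0, -29/5)
  seg 4: left by d3 = 2 → (-2, -29/5)
  seg 5: up by d6 = -5/3 → (-2, -112/15)
  seg 6: down by d5 = 1/3 → (-2, -39/5)
  seg 7: right by d7 = 5/3 → (-1/3, -39/5)

d6 = -5/3
d7 = 5/3
d8 = 41/5
d9 = 119/20
endpoint = (-1/3, -39/5)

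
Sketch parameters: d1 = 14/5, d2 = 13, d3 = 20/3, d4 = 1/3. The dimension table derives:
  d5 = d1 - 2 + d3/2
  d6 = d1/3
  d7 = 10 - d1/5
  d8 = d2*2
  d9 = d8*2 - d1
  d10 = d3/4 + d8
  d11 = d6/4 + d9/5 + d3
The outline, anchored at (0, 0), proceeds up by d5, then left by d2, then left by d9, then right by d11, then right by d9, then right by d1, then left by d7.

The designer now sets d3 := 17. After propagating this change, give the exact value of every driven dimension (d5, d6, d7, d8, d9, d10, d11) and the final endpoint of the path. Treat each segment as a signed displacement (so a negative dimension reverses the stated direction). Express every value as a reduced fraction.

Apply edit: d3 := 17
  d5 = d1 - 2 + d3/2 = 93/10
  d6 = d1/3 = 14/15
  d7 = 10 - d1/5 = 236/25
  d8 = d2*2 = 26
  d9 = d8*2 - d1 = 246/5
  d10 = d3/4 + d8 = 121/4
  d11 = d6/4 + d9/5 + d3 = 4061/150
Walk from origin (0, 0):
  seg 1: up by d5 = 93/10 → (0, 93/10)
  seg 2: left by d2 = 13 → (-13, 93/10)
  seg 3: left by d9 = 246/5 → (-311/5, 93/10)
  seg 4: right by d11 = 4061/150 → (-5269/150, 93/10)
  seg 5: right by d9 = 246/5 → (2111/150, 93/10)
  seg 6: right by d1 = 14/5 → (2531/150, 93/10)
  seg 7: left by d7 = 236/25 → (223/30, 93/10)

d5 = 93/10
d6 = 14/15
d7 = 236/25
d8 = 26
d9 = 246/5
d10 = 121/4
d11 = 4061/150
endpoint = (223/30, 93/10)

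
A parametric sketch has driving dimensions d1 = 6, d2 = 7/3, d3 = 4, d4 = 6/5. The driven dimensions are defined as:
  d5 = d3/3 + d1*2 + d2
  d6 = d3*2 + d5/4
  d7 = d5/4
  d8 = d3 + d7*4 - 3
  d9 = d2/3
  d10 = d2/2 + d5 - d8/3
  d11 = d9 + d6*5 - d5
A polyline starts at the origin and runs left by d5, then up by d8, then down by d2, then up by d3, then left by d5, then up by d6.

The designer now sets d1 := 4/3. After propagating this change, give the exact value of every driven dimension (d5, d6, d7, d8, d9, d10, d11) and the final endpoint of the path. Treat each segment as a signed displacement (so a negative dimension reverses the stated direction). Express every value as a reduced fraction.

Apply edit: d1 := 4/3
  d5 = d3/3 + d1*2 + d2 = 19/3
  d6 = d3*2 + d5/4 = 115/12
  d7 = d5/4 = 19/12
  d8 = d3 + d7*4 - 3 = 22/3
  d9 = d2/3 = 7/9
  d10 = d2/2 + d5 - d8/3 = 91/18
  d11 = d9 + d6*5 - d5 = 1525/36
Walk from origin (0, 0):
  seg 1: left by d5 = 19/3 → (-19/3, 0)
  seg 2: up by d8 = 22/3 → (-19/3, 22/3)
  seg 3: down by d2 = 7/3 → (-19/3, 5)
  seg 4: up by d3 = 4 → (-19/3, 9)
  seg 5: left by d5 = 19/3 → (-38/3, 9)
  seg 6: up by d6 = 115/12 → (-38/3, 223/12)

d5 = 19/3
d6 = 115/12
d7 = 19/12
d8 = 22/3
d9 = 7/9
d10 = 91/18
d11 = 1525/36
endpoint = (-38/3, 223/12)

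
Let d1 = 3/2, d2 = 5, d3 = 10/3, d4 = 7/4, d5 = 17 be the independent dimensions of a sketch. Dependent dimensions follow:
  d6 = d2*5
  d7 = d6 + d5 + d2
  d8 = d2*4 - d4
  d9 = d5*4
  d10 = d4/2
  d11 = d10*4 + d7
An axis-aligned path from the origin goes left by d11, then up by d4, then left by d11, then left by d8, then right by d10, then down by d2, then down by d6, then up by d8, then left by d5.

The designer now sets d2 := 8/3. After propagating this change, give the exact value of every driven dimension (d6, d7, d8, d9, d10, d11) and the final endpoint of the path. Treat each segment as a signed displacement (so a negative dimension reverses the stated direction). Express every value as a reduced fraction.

Apply edit: d2 := 8/3
  d6 = d2*5 = 40/3
  d7 = d6 + d5 + d2 = 33
  d8 = d2*4 - d4 = 107/12
  d9 = d5*4 = 68
  d10 = d4/2 = 7/8
  d11 = d10*4 + d7 = 73/2
Walk from origin (0, 0):
  seg 1: left by d11 = 73/2 → (-73/2, 0)
  seg 2: up by d4 = 7/4 → (-73/2, 7/4)
  seg 3: left by d11 = 73/2 → (-73, 7/4)
  seg 4: left by d8 = 107/12 → (-983/12, 7/4)
  seg 5: right by d10 = 7/8 → (-1945/24, 7/4)
  seg 6: down by d2 = 8/3 → (-1945/24, -11/12)
  seg 7: down by d6 = 40/3 → (-1945/24, -57/4)
  seg 8: up by d8 = 107/12 → (-1945/24, -16/3)
  seg 9: left by d5 = 17 → (-2353/24, -16/3)

d6 = 40/3
d7 = 33
d8 = 107/12
d9 = 68
d10 = 7/8
d11 = 73/2
endpoint = (-2353/24, -16/3)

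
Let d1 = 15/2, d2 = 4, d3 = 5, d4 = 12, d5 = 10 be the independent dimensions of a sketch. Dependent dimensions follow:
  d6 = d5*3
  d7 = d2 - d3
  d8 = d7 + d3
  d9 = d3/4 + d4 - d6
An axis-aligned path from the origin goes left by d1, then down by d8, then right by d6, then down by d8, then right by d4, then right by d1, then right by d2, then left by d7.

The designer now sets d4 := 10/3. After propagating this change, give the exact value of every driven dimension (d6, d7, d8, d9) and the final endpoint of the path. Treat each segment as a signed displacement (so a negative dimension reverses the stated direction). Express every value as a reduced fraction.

d6 = 30
d7 = -1
d8 = 4
d9 = -305/12
endpoint = (115/3, -8)

Apply edit: d4 := 10/3
  d6 = d5*3 = 30
  d7 = d2 - d3 = -1
  d8 = d7 + d3 = 4
  d9 = d3/4 + d4 - d6 = -305/12
Walk from origin (0, 0):
  seg 1: left by d1 = 15/2 → (-15/2, 0)
  seg 2: down by d8 = 4 → (-15/2, -4)
  seg 3: right by d6 = 30 → (45/2, -4)
  seg 4: down by d8 = 4 → (45/2, -8)
  seg 5: right by d4 = 10/3 → (155/6, -8)
  seg 6: right by d1 = 15/2 → (100/3, -8)
  seg 7: right by d2 = 4 → (112/3, -8)
  seg 8: left by d7 = -1 → (115/3, -8)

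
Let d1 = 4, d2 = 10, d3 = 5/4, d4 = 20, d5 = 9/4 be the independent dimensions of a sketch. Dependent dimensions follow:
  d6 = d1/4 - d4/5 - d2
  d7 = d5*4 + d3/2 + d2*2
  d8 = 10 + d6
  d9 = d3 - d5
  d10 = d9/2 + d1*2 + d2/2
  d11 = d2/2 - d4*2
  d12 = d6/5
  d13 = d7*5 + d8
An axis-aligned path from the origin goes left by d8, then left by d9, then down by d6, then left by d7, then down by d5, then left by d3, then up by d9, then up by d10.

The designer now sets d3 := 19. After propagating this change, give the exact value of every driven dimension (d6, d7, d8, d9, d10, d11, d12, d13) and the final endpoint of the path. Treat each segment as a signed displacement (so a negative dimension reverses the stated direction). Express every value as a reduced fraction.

Apply edit: d3 := 19
  d6 = d1/4 - d4/5 - d2 = -13
  d7 = d5*4 + d3/2 + d2*2 = 77/2
  d8 = 10 + d6 = -3
  d9 = d3 - d5 = 67/4
  d10 = d9/2 + d1*2 + d2/2 = 171/8
  d11 = d2/2 - d4*2 = -35
  d12 = d6/5 = -13/5
  d13 = d7*5 + d8 = 379/2
Walk from origin (0, 0):
  seg 1: left by d8 = -3 → (3, 0)
  seg 2: left by d9 = 67/4 → (-55/4, 0)
  seg 3: down by d6 = -13 → (-55/4, 13)
  seg 4: left by d7 = 77/2 → (-209/4, 13)
  seg 5: down by d5 = 9/4 → (-209/4, 43/4)
  seg 6: left by d3 = 19 → (-285/4, 43/4)
  seg 7: up by d9 = 67/4 → (-285/4, 55/2)
  seg 8: up by d10 = 171/8 → (-285/4, 391/8)

d6 = -13
d7 = 77/2
d8 = -3
d9 = 67/4
d10 = 171/8
d11 = -35
d12 = -13/5
d13 = 379/2
endpoint = (-285/4, 391/8)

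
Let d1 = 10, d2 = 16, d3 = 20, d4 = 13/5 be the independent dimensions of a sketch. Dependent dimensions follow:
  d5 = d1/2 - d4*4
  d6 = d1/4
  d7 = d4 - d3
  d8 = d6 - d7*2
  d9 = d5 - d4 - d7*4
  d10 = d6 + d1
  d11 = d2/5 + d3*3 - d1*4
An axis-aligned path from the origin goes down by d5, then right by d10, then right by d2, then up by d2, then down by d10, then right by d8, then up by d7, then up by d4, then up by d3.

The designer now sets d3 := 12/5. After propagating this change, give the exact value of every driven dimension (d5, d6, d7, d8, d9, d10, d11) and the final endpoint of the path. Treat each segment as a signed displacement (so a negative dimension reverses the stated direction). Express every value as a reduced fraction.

d5 = -27/5
d6 = 5/2
d7 = 1/5
d8 = 21/10
d9 = -44/5
d10 = 25/2
d11 = -148/5
endpoint = (153/5, 141/10)

Apply edit: d3 := 12/5
  d5 = d1/2 - d4*4 = -27/5
  d6 = d1/4 = 5/2
  d7 = d4 - d3 = 1/5
  d8 = d6 - d7*2 = 21/10
  d9 = d5 - d4 - d7*4 = -44/5
  d10 = d6 + d1 = 25/2
  d11 = d2/5 + d3*3 - d1*4 = -148/5
Walk from origin (0, 0):
  seg 1: down by d5 = -27/5 → (0, 27/5)
  seg 2: right by d10 = 25/2 → (25/2, 27/5)
  seg 3: right by d2 = 16 → (57/2, 27/5)
  seg 4: up by d2 = 16 → (57/2, 107/5)
  seg 5: down by d10 = 25/2 → (57/2, 89/10)
  seg 6: right by d8 = 21/10 → (153/5, 89/10)
  seg 7: up by d7 = 1/5 → (153/5, 91/10)
  seg 8: up by d4 = 13/5 → (153/5, 117/10)
  seg 9: up by d3 = 12/5 → (153/5, 141/10)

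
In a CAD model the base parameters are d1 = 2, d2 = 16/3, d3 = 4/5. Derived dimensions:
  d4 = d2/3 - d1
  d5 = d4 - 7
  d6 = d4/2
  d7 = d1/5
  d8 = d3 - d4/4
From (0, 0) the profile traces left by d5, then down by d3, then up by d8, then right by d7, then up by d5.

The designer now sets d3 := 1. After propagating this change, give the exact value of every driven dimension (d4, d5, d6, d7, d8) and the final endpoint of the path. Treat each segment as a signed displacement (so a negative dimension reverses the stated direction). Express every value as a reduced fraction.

Apply edit: d3 := 1
  d4 = d2/3 - d1 = -2/9
  d5 = d4 - 7 = -65/9
  d6 = d4/2 = -1/9
  d7 = d1/5 = 2/5
  d8 = d3 - d4/4 = 19/18
Walk from origin (0, 0):
  seg 1: left by d5 = -65/9 → (65/9, 0)
  seg 2: down by d3 = 1 → (65/9, -1)
  seg 3: up by d8 = 19/18 → (65/9, 1/18)
  seg 4: right by d7 = 2/5 → (343/45, 1/18)
  seg 5: up by d5 = -65/9 → (343/45, -43/6)

d4 = -2/9
d5 = -65/9
d6 = -1/9
d7 = 2/5
d8 = 19/18
endpoint = (343/45, -43/6)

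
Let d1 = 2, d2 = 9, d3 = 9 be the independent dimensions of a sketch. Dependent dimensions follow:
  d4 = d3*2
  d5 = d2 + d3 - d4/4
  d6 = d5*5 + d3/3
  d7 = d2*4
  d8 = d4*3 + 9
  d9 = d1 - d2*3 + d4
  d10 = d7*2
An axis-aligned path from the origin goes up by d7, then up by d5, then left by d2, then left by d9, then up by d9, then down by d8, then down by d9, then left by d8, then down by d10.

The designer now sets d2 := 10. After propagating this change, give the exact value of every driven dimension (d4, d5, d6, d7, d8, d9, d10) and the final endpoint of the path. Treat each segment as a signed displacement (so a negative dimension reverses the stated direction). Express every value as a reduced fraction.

d4 = 18
d5 = 29/2
d6 = 151/2
d7 = 40
d8 = 63
d9 = -10
d10 = 80
endpoint = (-63, -177/2)

Apply edit: d2 := 10
  d4 = d3*2 = 18
  d5 = d2 + d3 - d4/4 = 29/2
  d6 = d5*5 + d3/3 = 151/2
  d7 = d2*4 = 40
  d8 = d4*3 + 9 = 63
  d9 = d1 - d2*3 + d4 = -10
  d10 = d7*2 = 80
Walk from origin (0, 0):
  seg 1: up by d7 = 40 → (0, 40)
  seg 2: up by d5 = 29/2 → (0, 109/2)
  seg 3: left by d2 = 10 → (-10, 109/2)
  seg 4: left by d9 = -10 → (0, 109/2)
  seg 5: up by d9 = -10 → (0, 89/2)
  seg 6: down by d8 = 63 → (0, -37/2)
  seg 7: down by d9 = -10 → (0, -17/2)
  seg 8: left by d8 = 63 → (-63, -17/2)
  seg 9: down by d10 = 80 → (-63, -177/2)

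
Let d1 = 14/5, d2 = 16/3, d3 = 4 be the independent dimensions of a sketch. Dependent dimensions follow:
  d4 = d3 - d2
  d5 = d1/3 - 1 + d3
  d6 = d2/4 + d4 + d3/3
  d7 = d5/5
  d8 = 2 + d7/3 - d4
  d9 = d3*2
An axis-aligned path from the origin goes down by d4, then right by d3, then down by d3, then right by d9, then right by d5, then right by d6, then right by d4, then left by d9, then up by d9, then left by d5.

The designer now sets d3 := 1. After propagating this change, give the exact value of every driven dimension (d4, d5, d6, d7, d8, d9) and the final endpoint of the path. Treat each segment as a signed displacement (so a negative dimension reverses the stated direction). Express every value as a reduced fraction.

d4 = -13/3
d5 = 14/15
d6 = -8/3
d7 = 14/75
d8 = 1439/225
d9 = 2
endpoint = (-6, 16/3)

Apply edit: d3 := 1
  d4 = d3 - d2 = -13/3
  d5 = d1/3 - 1 + d3 = 14/15
  d6 = d2/4 + d4 + d3/3 = -8/3
  d7 = d5/5 = 14/75
  d8 = 2 + d7/3 - d4 = 1439/225
  d9 = d3*2 = 2
Walk from origin (0, 0):
  seg 1: down by d4 = -13/3 → (0, 13/3)
  seg 2: right by d3 = 1 → (1, 13/3)
  seg 3: down by d3 = 1 → (1, 10/3)
  seg 4: right by d9 = 2 → (3, 10/3)
  seg 5: right by d5 = 14/15 → (59/15, 10/3)
  seg 6: right by d6 = -8/3 → (19/15, 10/3)
  seg 7: right by d4 = -13/3 → (-46/15, 10/3)
  seg 8: left by d9 = 2 → (-76/15, 10/3)
  seg 9: up by d9 = 2 → (-76/15, 16/3)
  seg 10: left by d5 = 14/15 → (-6, 16/3)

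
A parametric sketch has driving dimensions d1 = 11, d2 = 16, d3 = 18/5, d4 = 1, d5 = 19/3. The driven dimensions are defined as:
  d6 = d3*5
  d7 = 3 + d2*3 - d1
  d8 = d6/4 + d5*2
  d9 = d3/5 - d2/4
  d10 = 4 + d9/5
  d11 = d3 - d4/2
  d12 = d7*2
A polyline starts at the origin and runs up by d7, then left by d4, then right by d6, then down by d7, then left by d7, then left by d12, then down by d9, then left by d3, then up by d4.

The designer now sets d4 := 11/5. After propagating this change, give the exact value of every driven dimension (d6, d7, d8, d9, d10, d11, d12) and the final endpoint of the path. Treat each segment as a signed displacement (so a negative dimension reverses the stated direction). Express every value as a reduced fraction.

d6 = 18
d7 = 40
d8 = 103/6
d9 = -82/25
d10 = 418/125
d11 = 5/2
d12 = 80
endpoint = (-539/5, 137/25)

Apply edit: d4 := 11/5
  d6 = d3*5 = 18
  d7 = 3 + d2*3 - d1 = 40
  d8 = d6/4 + d5*2 = 103/6
  d9 = d3/5 - d2/4 = -82/25
  d10 = 4 + d9/5 = 418/125
  d11 = d3 - d4/2 = 5/2
  d12 = d7*2 = 80
Walk from origin (0, 0):
  seg 1: up by d7 = 40 → (0, 40)
  seg 2: left by d4 = 11/5 → (-11/5, 40)
  seg 3: right by d6 = 18 → (79/5, 40)
  seg 4: down by d7 = 40 → (79/5, 0)
  seg 5: left by d7 = 40 → (-121/5, 0)
  seg 6: left by d12 = 80 → (-521/5, 0)
  seg 7: down by d9 = -82/25 → (-521/5, 82/25)
  seg 8: left by d3 = 18/5 → (-539/5, 82/25)
  seg 9: up by d4 = 11/5 → (-539/5, 137/25)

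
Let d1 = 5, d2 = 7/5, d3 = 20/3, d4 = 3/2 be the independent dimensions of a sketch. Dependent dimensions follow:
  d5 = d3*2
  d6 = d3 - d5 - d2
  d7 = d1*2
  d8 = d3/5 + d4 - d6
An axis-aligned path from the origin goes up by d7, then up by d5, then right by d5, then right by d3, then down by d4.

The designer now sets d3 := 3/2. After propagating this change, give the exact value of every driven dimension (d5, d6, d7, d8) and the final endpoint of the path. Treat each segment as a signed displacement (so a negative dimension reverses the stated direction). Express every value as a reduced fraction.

Apply edit: d3 := 3/2
  d5 = d3*2 = 3
  d6 = d3 - d5 - d2 = -29/10
  d7 = d1*2 = 10
  d8 = d3/5 + d4 - d6 = 47/10
Walk from origin (0, 0):
  seg 1: up by d7 = 10 → (0, 10)
  seg 2: up by d5 = 3 → (0, 13)
  seg 3: right by d5 = 3 → (3, 13)
  seg 4: right by d3 = 3/2 → (9/2, 13)
  seg 5: down by d4 = 3/2 → (9/2, 23/2)

d5 = 3
d6 = -29/10
d7 = 10
d8 = 47/10
endpoint = (9/2, 23/2)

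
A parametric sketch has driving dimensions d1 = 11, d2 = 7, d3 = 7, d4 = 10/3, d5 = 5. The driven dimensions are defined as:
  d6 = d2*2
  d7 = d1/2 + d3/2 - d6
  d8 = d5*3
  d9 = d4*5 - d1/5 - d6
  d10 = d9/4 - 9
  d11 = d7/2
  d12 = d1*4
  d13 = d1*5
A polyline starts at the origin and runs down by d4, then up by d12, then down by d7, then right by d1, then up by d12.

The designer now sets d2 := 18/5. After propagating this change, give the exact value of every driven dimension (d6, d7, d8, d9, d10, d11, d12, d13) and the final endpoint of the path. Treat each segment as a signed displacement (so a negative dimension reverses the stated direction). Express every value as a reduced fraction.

d6 = 36/5
d7 = 9/5
d8 = 15
d9 = 109/15
d10 = -431/60
d11 = 9/10
d12 = 44
d13 = 55
endpoint = (11, 1243/15)

Apply edit: d2 := 18/5
  d6 = d2*2 = 36/5
  d7 = d1/2 + d3/2 - d6 = 9/5
  d8 = d5*3 = 15
  d9 = d4*5 - d1/5 - d6 = 109/15
  d10 = d9/4 - 9 = -431/60
  d11 = d7/2 = 9/10
  d12 = d1*4 = 44
  d13 = d1*5 = 55
Walk from origin (0, 0):
  seg 1: down by d4 = 10/3 → (0, -10/3)
  seg 2: up by d12 = 44 → (0, 122/3)
  seg 3: down by d7 = 9/5 → (0, 583/15)
  seg 4: right by d1 = 11 → (11, 583/15)
  seg 5: up by d12 = 44 → (11, 1243/15)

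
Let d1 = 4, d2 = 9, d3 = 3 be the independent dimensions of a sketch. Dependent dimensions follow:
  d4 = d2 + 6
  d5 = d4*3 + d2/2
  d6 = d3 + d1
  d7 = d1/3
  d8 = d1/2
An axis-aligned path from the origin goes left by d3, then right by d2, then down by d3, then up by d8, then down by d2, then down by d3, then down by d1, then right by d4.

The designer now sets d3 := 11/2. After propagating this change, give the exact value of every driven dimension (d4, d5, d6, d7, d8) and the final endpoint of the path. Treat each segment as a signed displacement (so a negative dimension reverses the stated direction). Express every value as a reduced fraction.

d4 = 15
d5 = 99/2
d6 = 19/2
d7 = 4/3
d8 = 2
endpoint = (37/2, -22)

Apply edit: d3 := 11/2
  d4 = d2 + 6 = 15
  d5 = d4*3 + d2/2 = 99/2
  d6 = d3 + d1 = 19/2
  d7 = d1/3 = 4/3
  d8 = d1/2 = 2
Walk from origin (0, 0):
  seg 1: left by d3 = 11/2 → (-11/2, 0)
  seg 2: right by d2 = 9 → (7/2, 0)
  seg 3: down by d3 = 11/2 → (7/2, -11/2)
  seg 4: up by d8 = 2 → (7/2, -7/2)
  seg 5: down by d2 = 9 → (7/2, -25/2)
  seg 6: down by d3 = 11/2 → (7/2, -18)
  seg 7: down by d1 = 4 → (7/2, -22)
  seg 8: right by d4 = 15 → (37/2, -22)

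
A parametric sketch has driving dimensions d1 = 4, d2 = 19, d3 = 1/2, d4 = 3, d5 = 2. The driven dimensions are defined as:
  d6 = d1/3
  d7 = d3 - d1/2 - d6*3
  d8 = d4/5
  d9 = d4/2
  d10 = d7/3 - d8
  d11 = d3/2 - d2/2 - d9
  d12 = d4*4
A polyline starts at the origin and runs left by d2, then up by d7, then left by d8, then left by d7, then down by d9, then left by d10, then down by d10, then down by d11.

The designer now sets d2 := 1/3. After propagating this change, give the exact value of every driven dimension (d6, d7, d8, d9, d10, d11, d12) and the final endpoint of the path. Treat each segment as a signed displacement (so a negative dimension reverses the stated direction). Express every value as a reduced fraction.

d6 = 4/3
d7 = -11/2
d8 = 3/5
d9 = 3/2
d10 = -73/30
d11 = -17/12
d12 = 12
endpoint = (7, -63/20)

Apply edit: d2 := 1/3
  d6 = d1/3 = 4/3
  d7 = d3 - d1/2 - d6*3 = -11/2
  d8 = d4/5 = 3/5
  d9 = d4/2 = 3/2
  d10 = d7/3 - d8 = -73/30
  d11 = d3/2 - d2/2 - d9 = -17/12
  d12 = d4*4 = 12
Walk from origin (0, 0):
  seg 1: left by d2 = 1/3 → (-1/3, 0)
  seg 2: up by d7 = -11/2 → (-1/3, -11/2)
  seg 3: left by d8 = 3/5 → (-14/15, -11/2)
  seg 4: left by d7 = -11/2 → (137/30, -11/2)
  seg 5: down by d9 = 3/2 → (137/30, -7)
  seg 6: left by d10 = -73/30 → (7, -7)
  seg 7: down by d10 = -73/30 → (7, -137/30)
  seg 8: down by d11 = -17/12 → (7, -63/20)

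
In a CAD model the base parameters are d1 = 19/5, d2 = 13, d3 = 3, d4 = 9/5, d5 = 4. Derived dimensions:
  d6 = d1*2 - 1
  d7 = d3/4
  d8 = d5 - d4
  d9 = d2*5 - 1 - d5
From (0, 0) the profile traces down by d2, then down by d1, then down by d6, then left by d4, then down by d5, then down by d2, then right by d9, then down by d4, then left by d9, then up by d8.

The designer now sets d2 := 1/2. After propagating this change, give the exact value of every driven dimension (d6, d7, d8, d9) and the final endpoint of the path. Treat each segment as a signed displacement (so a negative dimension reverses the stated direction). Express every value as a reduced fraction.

d6 = 33/5
d7 = 3/4
d8 = 11/5
d9 = -5/2
endpoint = (-9/5, -15)

Apply edit: d2 := 1/2
  d6 = d1*2 - 1 = 33/5
  d7 = d3/4 = 3/4
  d8 = d5 - d4 = 11/5
  d9 = d2*5 - 1 - d5 = -5/2
Walk from origin (0, 0):
  seg 1: down by d2 = 1/2 → (0, -1/2)
  seg 2: down by d1 = 19/5 → (0, -43/10)
  seg 3: down by d6 = 33/5 → (0, -109/10)
  seg 4: left by d4 = 9/5 → (-9/5, -109/10)
  seg 5: down by d5 = 4 → (-9/5, -149/10)
  seg 6: down by d2 = 1/2 → (-9/5, -77/5)
  seg 7: right by d9 = -5/2 → (-43/10, -77/5)
  seg 8: down by d4 = 9/5 → (-43/10, -86/5)
  seg 9: left by d9 = -5/2 → (-9/5, -86/5)
  seg 10: up by d8 = 11/5 → (-9/5, -15)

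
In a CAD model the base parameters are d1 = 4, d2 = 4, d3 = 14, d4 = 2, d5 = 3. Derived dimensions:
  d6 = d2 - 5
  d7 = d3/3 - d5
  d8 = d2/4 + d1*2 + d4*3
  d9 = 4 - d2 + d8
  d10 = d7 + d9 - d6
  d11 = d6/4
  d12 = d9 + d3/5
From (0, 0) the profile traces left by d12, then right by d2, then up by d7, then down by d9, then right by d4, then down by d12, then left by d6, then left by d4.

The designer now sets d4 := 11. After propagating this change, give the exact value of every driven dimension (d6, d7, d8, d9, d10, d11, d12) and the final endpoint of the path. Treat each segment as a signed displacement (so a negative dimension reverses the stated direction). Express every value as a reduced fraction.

Apply edit: d4 := 11
  d6 = d2 - 5 = -1
  d7 = d3/3 - d5 = 5/3
  d8 = d2/4 + d1*2 + d4*3 = 42
  d9 = 4 - d2 + d8 = 42
  d10 = d7 + d9 - d6 = 134/3
  d11 = d6/4 = -1/4
  d12 = d9 + d3/5 = 224/5
Walk from origin (0, 0):
  seg 1: left by d12 = 224/5 → (-224/5, 0)
  seg 2: right by d2 = 4 → (-204/5, 0)
  seg 3: up by d7 = 5/3 → (-204/5, 5/3)
  seg 4: down by d9 = 42 → (-204/5, -121/3)
  seg 5: right by d4 = 11 → (-149/5, -121/3)
  seg 6: down by d12 = 224/5 → (-149/5, -1277/15)
  seg 7: left by d6 = -1 → (-144/5, -1277/15)
  seg 8: left by d4 = 11 → (-199/5, -1277/15)

d6 = -1
d7 = 5/3
d8 = 42
d9 = 42
d10 = 134/3
d11 = -1/4
d12 = 224/5
endpoint = (-199/5, -1277/15)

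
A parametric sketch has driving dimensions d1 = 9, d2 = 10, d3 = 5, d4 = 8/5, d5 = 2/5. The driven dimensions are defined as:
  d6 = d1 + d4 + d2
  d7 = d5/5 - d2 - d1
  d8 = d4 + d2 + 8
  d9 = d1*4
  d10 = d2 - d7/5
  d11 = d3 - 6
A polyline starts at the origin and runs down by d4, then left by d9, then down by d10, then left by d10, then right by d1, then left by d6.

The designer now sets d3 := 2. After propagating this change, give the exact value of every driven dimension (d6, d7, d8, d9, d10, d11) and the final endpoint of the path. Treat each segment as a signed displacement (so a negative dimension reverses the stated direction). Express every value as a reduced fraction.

d6 = 103/5
d7 = -473/25
d8 = 98/5
d9 = 36
d10 = 1723/125
d11 = -4
endpoint = (-7673/125, -1923/125)

Apply edit: d3 := 2
  d6 = d1 + d4 + d2 = 103/5
  d7 = d5/5 - d2 - d1 = -473/25
  d8 = d4 + d2 + 8 = 98/5
  d9 = d1*4 = 36
  d10 = d2 - d7/5 = 1723/125
  d11 = d3 - 6 = -4
Walk from origin (0, 0):
  seg 1: down by d4 = 8/5 → (0, -8/5)
  seg 2: left by d9 = 36 → (-36, -8/5)
  seg 3: down by d10 = 1723/125 → (-36, -1923/125)
  seg 4: left by d10 = 1723/125 → (-6223/125, -1923/125)
  seg 5: right by d1 = 9 → (-5098/125, -1923/125)
  seg 6: left by d6 = 103/5 → (-7673/125, -1923/125)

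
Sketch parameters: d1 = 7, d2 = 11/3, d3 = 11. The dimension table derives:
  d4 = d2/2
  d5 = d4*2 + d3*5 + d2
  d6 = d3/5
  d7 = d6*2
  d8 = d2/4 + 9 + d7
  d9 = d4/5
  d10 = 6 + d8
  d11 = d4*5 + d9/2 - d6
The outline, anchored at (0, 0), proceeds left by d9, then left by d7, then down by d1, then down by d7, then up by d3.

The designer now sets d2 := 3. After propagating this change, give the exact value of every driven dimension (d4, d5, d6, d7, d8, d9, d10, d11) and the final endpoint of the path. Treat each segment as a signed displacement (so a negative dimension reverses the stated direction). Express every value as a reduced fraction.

d4 = 3/2
d5 = 61
d6 = 11/5
d7 = 22/5
d8 = 283/20
d9 = 3/10
d10 = 403/20
d11 = 109/20
endpoint = (-47/10, -2/5)

Apply edit: d2 := 3
  d4 = d2/2 = 3/2
  d5 = d4*2 + d3*5 + d2 = 61
  d6 = d3/5 = 11/5
  d7 = d6*2 = 22/5
  d8 = d2/4 + 9 + d7 = 283/20
  d9 = d4/5 = 3/10
  d10 = 6 + d8 = 403/20
  d11 = d4*5 + d9/2 - d6 = 109/20
Walk from origin (0, 0):
  seg 1: left by d9 = 3/10 → (-3/10, 0)
  seg 2: left by d7 = 22/5 → (-47/10, 0)
  seg 3: down by d1 = 7 → (-47/10, -7)
  seg 4: down by d7 = 22/5 → (-47/10, -57/5)
  seg 5: up by d3 = 11 → (-47/10, -2/5)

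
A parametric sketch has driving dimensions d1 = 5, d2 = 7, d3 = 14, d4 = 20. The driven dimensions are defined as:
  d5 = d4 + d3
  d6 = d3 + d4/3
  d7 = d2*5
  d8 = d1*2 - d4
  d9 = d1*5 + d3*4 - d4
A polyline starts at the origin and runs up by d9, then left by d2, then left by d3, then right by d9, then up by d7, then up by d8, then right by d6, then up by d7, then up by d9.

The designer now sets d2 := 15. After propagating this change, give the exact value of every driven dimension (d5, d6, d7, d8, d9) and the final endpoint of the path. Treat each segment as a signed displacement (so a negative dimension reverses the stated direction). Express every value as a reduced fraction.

Apply edit: d2 := 15
  d5 = d4 + d3 = 34
  d6 = d3 + d4/3 = 62/3
  d7 = d2*5 = 75
  d8 = d1*2 - d4 = -10
  d9 = d1*5 + d3*4 - d4 = 61
Walk from origin (0, 0):
  seg 1: up by d9 = 61 → (0, 61)
  seg 2: left by d2 = 15 → (-15, 61)
  seg 3: left by d3 = 14 → (-29, 61)
  seg 4: right by d9 = 61 → (32, 61)
  seg 5: up by d7 = 75 → (32, 136)
  seg 6: up by d8 = -10 → (32, 126)
  seg 7: right by d6 = 62/3 → (158/3, 126)
  seg 8: up by d7 = 75 → (158/3, 201)
  seg 9: up by d9 = 61 → (158/3, 262)

d5 = 34
d6 = 62/3
d7 = 75
d8 = -10
d9 = 61
endpoint = (158/3, 262)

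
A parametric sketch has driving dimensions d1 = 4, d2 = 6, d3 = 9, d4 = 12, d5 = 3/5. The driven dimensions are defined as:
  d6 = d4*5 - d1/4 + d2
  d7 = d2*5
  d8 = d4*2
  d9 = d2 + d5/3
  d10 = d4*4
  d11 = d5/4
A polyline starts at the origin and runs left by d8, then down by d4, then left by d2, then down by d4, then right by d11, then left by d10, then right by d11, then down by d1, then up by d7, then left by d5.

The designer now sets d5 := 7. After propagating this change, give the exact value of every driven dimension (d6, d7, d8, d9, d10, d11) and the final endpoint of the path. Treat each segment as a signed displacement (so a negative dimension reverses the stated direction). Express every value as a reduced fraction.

Apply edit: d5 := 7
  d6 = d4*5 - d1/4 + d2 = 65
  d7 = d2*5 = 30
  d8 = d4*2 = 24
  d9 = d2 + d5/3 = 25/3
  d10 = d4*4 = 48
  d11 = d5/4 = 7/4
Walk from origin (0, 0):
  seg 1: left by d8 = 24 → (-24, 0)
  seg 2: down by d4 = 12 → (-24, -12)
  seg 3: left by d2 = 6 → (-30, -12)
  seg 4: down by d4 = 12 → (-30, -24)
  seg 5: right by d11 = 7/4 → (-113/4, -24)
  seg 6: left by d10 = 48 → (-305/4, -24)
  seg 7: right by d11 = 7/4 → (-149/2, -24)
  seg 8: down by d1 = 4 → (-149/2, -28)
  seg 9: up by d7 = 30 → (-149/2, 2)
  seg 10: left by d5 = 7 → (-163/2, 2)

d6 = 65
d7 = 30
d8 = 24
d9 = 25/3
d10 = 48
d11 = 7/4
endpoint = (-163/2, 2)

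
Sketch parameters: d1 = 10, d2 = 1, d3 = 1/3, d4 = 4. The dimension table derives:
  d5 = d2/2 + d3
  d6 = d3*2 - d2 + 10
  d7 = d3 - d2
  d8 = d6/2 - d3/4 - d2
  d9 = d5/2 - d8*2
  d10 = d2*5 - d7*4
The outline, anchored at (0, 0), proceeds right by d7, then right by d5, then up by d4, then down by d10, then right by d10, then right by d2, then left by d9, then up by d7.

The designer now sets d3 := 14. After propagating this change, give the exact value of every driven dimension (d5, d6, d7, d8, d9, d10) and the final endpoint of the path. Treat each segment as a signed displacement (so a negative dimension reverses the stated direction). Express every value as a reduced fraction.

d5 = 29/2
d6 = 37
d7 = 13
d8 = 14
d9 = -83/4
d10 = -47
endpoint = (9/4, 64)

Apply edit: d3 := 14
  d5 = d2/2 + d3 = 29/2
  d6 = d3*2 - d2 + 10 = 37
  d7 = d3 - d2 = 13
  d8 = d6/2 - d3/4 - d2 = 14
  d9 = d5/2 - d8*2 = -83/4
  d10 = d2*5 - d7*4 = -47
Walk from origin (0, 0):
  seg 1: right by d7 = 13 → (13, 0)
  seg 2: right by d5 = 29/2 → (55/2, 0)
  seg 3: up by d4 = 4 → (55/2, 4)
  seg 4: down by d10 = -47 → (55/2, 51)
  seg 5: right by d10 = -47 → (-39/2, 51)
  seg 6: right by d2 = 1 → (-37/2, 51)
  seg 7: left by d9 = -83/4 → (9/4, 51)
  seg 8: up by d7 = 13 → (9/4, 64)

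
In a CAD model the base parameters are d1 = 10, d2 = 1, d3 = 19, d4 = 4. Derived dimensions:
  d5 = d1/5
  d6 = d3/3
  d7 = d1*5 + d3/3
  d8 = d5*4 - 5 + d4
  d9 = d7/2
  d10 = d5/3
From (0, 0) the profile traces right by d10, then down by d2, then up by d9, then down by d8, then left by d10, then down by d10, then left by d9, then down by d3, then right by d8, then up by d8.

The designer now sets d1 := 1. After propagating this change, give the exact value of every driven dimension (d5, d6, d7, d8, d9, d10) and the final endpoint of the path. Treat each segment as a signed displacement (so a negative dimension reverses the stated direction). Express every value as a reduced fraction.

Apply edit: d1 := 1
  d5 = d1/5 = 1/5
  d6 = d3/3 = 19/3
  d7 = d1*5 + d3/3 = 34/3
  d8 = d5*4 - 5 + d4 = -1/5
  d9 = d7/2 = 17/3
  d10 = d5/3 = 1/15
Walk from origin (0, 0):
  seg 1: right by d10 = 1/15 → (1/15, 0)
  seg 2: down by d2 = 1 → (1/15, -1)
  seg 3: up by d9 = 17/3 → (1/15, 14/3)
  seg 4: down by d8 = -1/5 → (1/15, 73/15)
  seg 5: left by d10 = 1/15 → (0, 73/15)
  seg 6: down by d10 = 1/15 → (0, 24/5)
  seg 7: left by d9 = 17/3 → (-17/3, 24/5)
  seg 8: down by d3 = 19 → (-17/3, -71/5)
  seg 9: right by d8 = -1/5 → (-88/15, -71/5)
  seg 10: up by d8 = -1/5 → (-88/15, -72/5)

d5 = 1/5
d6 = 19/3
d7 = 34/3
d8 = -1/5
d9 = 17/3
d10 = 1/15
endpoint = (-88/15, -72/5)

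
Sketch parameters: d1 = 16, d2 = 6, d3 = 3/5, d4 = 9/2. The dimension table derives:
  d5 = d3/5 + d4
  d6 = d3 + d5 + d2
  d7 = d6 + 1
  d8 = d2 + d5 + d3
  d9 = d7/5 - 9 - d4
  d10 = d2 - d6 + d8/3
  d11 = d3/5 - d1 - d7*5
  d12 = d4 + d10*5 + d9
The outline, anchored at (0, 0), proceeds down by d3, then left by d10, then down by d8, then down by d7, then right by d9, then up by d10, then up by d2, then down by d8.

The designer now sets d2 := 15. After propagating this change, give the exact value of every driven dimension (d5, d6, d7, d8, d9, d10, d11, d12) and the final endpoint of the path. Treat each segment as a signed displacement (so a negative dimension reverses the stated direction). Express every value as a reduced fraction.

Apply edit: d2 := 15
  d5 = d3/5 + d4 = 231/50
  d6 = d3 + d5 + d2 = 1011/50
  d7 = d6 + 1 = 1061/50
  d8 = d2 + d5 + d3 = 1011/50
  d9 = d7/5 - 9 - d4 = -1157/125
  d10 = d2 - d6 + d8/3 = 38/25
  d11 = d3/5 - d1 - d7*5 = -6099/50
  d12 = d4 + d10*5 + d9 = 711/250
Walk from origin (0, 0):
  seg 1: down by d3 = 3/5 → (0, -3/5)
  seg 2: left by d10 = 38/25 → (-38/25, -3/5)
  seg 3: down by d8 = 1011/50 → (-38/25, -1041/50)
  seg 4: down by d7 = 1061/50 → (-38/25, -1051/25)
  seg 5: right by d9 = -1157/125 → (-1347/125, -1051/25)
  seg 6: up by d10 = 38/25 → (-1347/125, -1013/25)
  seg 7: up by d2 = 15 → (-1347/125, -638/25)
  seg 8: down by d8 = 1011/50 → (-1347/125, -2287/50)

d5 = 231/50
d6 = 1011/50
d7 = 1061/50
d8 = 1011/50
d9 = -1157/125
d10 = 38/25
d11 = -6099/50
d12 = 711/250
endpoint = (-1347/125, -2287/50)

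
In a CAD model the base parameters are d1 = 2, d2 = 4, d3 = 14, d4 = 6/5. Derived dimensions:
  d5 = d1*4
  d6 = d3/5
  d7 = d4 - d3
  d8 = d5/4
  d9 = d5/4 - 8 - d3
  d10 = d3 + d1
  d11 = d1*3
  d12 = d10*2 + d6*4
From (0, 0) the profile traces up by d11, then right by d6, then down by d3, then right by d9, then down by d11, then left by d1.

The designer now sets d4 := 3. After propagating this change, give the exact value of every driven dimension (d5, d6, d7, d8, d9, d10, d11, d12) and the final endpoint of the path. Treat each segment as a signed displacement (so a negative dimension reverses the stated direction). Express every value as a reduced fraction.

Apply edit: d4 := 3
  d5 = d1*4 = 8
  d6 = d3/5 = 14/5
  d7 = d4 - d3 = -11
  d8 = d5/4 = 2
  d9 = d5/4 - 8 - d3 = -20
  d10 = d3 + d1 = 16
  d11 = d1*3 = 6
  d12 = d10*2 + d6*4 = 216/5
Walk from origin (0, 0):
  seg 1: up by d11 = 6 → (0, 6)
  seg 2: right by d6 = 14/5 → (14/5, 6)
  seg 3: down by d3 = 14 → (14/5, -8)
  seg 4: right by d9 = -20 → (-86/5, -8)
  seg 5: down by d11 = 6 → (-86/5, -14)
  seg 6: left by d1 = 2 → (-96/5, -14)

d5 = 8
d6 = 14/5
d7 = -11
d8 = 2
d9 = -20
d10 = 16
d11 = 6
d12 = 216/5
endpoint = (-96/5, -14)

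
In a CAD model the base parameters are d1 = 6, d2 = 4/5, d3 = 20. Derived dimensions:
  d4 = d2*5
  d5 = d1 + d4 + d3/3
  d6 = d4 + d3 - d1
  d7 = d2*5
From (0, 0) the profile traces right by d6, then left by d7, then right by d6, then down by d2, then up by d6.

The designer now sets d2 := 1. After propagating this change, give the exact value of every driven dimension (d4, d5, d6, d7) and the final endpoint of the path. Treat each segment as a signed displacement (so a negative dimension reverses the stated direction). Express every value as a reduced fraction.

Apply edit: d2 := 1
  d4 = d2*5 = 5
  d5 = d1 + d4 + d3/3 = 53/3
  d6 = d4 + d3 - d1 = 19
  d7 = d2*5 = 5
Walk from origin (0, 0):
  seg 1: right by d6 = 19 → (19, 0)
  seg 2: left by d7 = 5 → (14, 0)
  seg 3: right by d6 = 19 → (33, 0)
  seg 4: down by d2 = 1 → (33, -1)
  seg 5: up by d6 = 19 → (33, 18)

d4 = 5
d5 = 53/3
d6 = 19
d7 = 5
endpoint = (33, 18)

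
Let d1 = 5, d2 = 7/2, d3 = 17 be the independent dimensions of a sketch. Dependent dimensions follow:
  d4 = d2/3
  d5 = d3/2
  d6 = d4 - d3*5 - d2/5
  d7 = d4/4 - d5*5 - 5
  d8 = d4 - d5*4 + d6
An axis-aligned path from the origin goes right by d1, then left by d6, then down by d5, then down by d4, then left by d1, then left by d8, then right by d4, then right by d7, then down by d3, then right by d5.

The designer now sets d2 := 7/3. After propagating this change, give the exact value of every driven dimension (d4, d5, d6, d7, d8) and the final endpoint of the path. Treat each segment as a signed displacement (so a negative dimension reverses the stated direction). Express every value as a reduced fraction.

Apply edit: d2 := 7/3
  d4 = d2/3 = 7/9
  d5 = d3/2 = 17/2
  d6 = d4 - d3*5 - d2/5 = -3811/45
  d7 = d4/4 - d5*5 - 5 = -1703/36
  d8 = d4 - d5*4 + d6 = -5306/45
Walk from origin (0, 0):
  seg 1: right by d1 = 5 → (5, 0)
  seg 2: left by d6 = -3811/45 → (4036/45, 0)
  seg 3: down by d5 = 17/2 → (4036/45, -17/2)
  seg 4: down by d4 = 7/9 → (4036/45, -167/18)
  seg 5: left by d1 = 5 → (3811/45, -167/18)
  seg 6: left by d8 = -5306/45 → (1013/5, -167/18)
  seg 7: right by d4 = 7/9 → (9152/45, -167/18)
  seg 8: right by d7 = -1703/36 → (28093/180, -167/18)
  seg 9: down by d3 = 17 → (28093/180, -473/18)
  seg 10: right by d5 = 17/2 → (29623/180, -473/18)

d4 = 7/9
d5 = 17/2
d6 = -3811/45
d7 = -1703/36
d8 = -5306/45
endpoint = (29623/180, -473/18)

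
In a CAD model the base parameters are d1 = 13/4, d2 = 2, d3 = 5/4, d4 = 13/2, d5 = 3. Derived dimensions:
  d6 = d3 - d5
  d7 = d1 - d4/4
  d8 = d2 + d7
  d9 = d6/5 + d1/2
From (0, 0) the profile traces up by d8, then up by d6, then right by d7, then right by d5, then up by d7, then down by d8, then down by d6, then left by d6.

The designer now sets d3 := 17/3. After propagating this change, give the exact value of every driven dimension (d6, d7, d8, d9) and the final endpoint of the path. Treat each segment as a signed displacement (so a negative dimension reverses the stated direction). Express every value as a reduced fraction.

d6 = 8/3
d7 = 13/8
d8 = 29/8
d9 = 259/120
endpoint = (47/24, 13/8)

Apply edit: d3 := 17/3
  d6 = d3 - d5 = 8/3
  d7 = d1 - d4/4 = 13/8
  d8 = d2 + d7 = 29/8
  d9 = d6/5 + d1/2 = 259/120
Walk from origin (0, 0):
  seg 1: up by d8 = 29/8 → (0, 29/8)
  seg 2: up by d6 = 8/3 → (0, 151/24)
  seg 3: right by d7 = 13/8 → (13/8, 151/24)
  seg 4: right by d5 = 3 → (37/8, 151/24)
  seg 5: up by d7 = 13/8 → (37/8, 95/12)
  seg 6: down by d8 = 29/8 → (37/8, 103/24)
  seg 7: down by d6 = 8/3 → (37/8, 13/8)
  seg 8: left by d6 = 8/3 → (47/24, 13/8)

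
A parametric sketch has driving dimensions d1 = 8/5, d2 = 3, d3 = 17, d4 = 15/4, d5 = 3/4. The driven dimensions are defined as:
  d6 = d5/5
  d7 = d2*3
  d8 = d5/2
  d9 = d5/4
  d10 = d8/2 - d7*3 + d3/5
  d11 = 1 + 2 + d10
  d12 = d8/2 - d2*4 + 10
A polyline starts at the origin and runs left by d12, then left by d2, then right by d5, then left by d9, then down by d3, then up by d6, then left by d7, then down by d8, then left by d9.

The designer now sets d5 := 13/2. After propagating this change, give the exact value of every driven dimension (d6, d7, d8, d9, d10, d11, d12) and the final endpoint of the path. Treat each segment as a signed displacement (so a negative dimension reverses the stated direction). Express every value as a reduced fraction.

Apply edit: d5 := 13/2
  d6 = d5/5 = 13/10
  d7 = d2*3 = 9
  d8 = d5/2 = 13/4
  d9 = d5/4 = 13/8
  d10 = d8/2 - d7*3 + d3/5 = -879/40
  d11 = 1 + 2 + d10 = -759/40
  d12 = d8/2 - d2*4 + 10 = -3/8
Walk from origin (0, 0):
  seg 1: left by d12 = -3/8 → (3/8, 0)
  seg 2: left by d2 = 3 → (-21/8, 0)
  seg 3: right by d5 = 13/2 → (31/8, 0)
  seg 4: left by d9 = 13/8 → (9/4, 0)
  seg 5: down by d3 = 17 → (9/4, -17)
  seg 6: up by d6 = 13/10 → (9/4, -157/10)
  seg 7: left by d7 = 9 → (-27/4, -157/10)
  seg 8: down by d8 = 13/4 → (-27/4, -379/20)
  seg 9: left by d9 = 13/8 → (-67/8, -379/20)

d6 = 13/10
d7 = 9
d8 = 13/4
d9 = 13/8
d10 = -879/40
d11 = -759/40
d12 = -3/8
endpoint = (-67/8, -379/20)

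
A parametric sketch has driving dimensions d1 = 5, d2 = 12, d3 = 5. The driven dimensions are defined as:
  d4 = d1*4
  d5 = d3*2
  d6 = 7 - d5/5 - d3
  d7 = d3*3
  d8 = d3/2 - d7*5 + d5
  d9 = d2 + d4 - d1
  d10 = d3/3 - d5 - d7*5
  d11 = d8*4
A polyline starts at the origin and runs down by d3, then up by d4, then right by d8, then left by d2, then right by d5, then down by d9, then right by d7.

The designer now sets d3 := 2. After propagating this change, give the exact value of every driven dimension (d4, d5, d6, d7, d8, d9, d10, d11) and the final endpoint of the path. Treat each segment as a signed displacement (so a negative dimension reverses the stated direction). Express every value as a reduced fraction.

d4 = 20
d5 = 4
d6 = 21/5
d7 = 6
d8 = -25
d9 = 27
d10 = -100/3
d11 = -100
endpoint = (-27, -9)

Apply edit: d3 := 2
  d4 = d1*4 = 20
  d5 = d3*2 = 4
  d6 = 7 - d5/5 - d3 = 21/5
  d7 = d3*3 = 6
  d8 = d3/2 - d7*5 + d5 = -25
  d9 = d2 + d4 - d1 = 27
  d10 = d3/3 - d5 - d7*5 = -100/3
  d11 = d8*4 = -100
Walk from origin (0, 0):
  seg 1: down by d3 = 2 → (0, -2)
  seg 2: up by d4 = 20 → (0, 18)
  seg 3: right by d8 = -25 → (-25, 18)
  seg 4: left by d2 = 12 → (-37, 18)
  seg 5: right by d5 = 4 → (-33, 18)
  seg 6: down by d9 = 27 → (-33, -9)
  seg 7: right by d7 = 6 → (-27, -9)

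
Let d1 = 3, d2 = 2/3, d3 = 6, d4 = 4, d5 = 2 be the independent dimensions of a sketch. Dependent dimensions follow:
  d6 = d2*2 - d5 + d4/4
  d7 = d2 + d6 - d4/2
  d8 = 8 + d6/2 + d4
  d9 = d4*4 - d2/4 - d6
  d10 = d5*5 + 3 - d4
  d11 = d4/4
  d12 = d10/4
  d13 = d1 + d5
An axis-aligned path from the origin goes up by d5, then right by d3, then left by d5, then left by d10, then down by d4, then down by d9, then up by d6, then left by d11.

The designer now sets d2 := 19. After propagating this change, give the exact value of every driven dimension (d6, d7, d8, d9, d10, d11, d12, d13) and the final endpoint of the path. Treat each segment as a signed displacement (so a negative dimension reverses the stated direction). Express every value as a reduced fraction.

d6 = 37
d7 = 54
d8 = 61/2
d9 = -103/4
d10 = 9
d11 = 1
d12 = 9/4
d13 = 5
endpoint = (-6, 243/4)

Apply edit: d2 := 19
  d6 = d2*2 - d5 + d4/4 = 37
  d7 = d2 + d6 - d4/2 = 54
  d8 = 8 + d6/2 + d4 = 61/2
  d9 = d4*4 - d2/4 - d6 = -103/4
  d10 = d5*5 + 3 - d4 = 9
  d11 = d4/4 = 1
  d12 = d10/4 = 9/4
  d13 = d1 + d5 = 5
Walk from origin (0, 0):
  seg 1: up by d5 = 2 → (0, 2)
  seg 2: right by d3 = 6 → (6, 2)
  seg 3: left by d5 = 2 → (4, 2)
  seg 4: left by d10 = 9 → (-5, 2)
  seg 5: down by d4 = 4 → (-5, -2)
  seg 6: down by d9 = -103/4 → (-5, 95/4)
  seg 7: up by d6 = 37 → (-5, 243/4)
  seg 8: left by d11 = 1 → (-6, 243/4)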